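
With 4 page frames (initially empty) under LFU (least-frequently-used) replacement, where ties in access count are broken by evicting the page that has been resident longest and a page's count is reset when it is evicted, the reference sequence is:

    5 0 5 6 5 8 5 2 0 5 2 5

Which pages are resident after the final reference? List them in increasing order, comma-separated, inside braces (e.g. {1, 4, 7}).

{0, 2, 5, 8}

5 → fault, frames [5]
0 → fault, frames [5, 0]
5 → hit
6 → fault, frames [5, 0, 6]
5 → hit
8 → fault, frames [5, 0, 6, 8]
5 → hit
2 → fault, evict 0, frames [5, 6, 8, 2]
0 → fault, evict 6, frames [5, 8, 2, 0]
5 → hit
2 → hit
5 → hit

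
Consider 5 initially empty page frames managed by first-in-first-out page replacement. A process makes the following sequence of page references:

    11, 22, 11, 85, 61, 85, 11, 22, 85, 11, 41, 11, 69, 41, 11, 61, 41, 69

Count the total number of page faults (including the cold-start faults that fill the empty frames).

11: miss, frames (11)
22: miss, frames (11 22)
11: hit
85: miss, frames (11 22 85)
61: miss, frames (11 22 85 61)
85: hit
11: hit
22: hit
85: hit
11: hit
41: miss, frames (11 22 85 61 41)
11: hit
69: miss, evict 11, frames (22 85 61 41 69)
41: hit
11: miss, evict 22, frames (85 61 41 69 11)
61: hit
41: hit
69: hit
Page faults: 7.

7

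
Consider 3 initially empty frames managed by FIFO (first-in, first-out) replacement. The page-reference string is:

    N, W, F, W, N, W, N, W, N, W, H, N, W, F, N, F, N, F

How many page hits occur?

N -> fault, frames {N}
W -> fault, frames {N,W}
F -> fault, frames {N,W,F}
W -> hit
N -> hit
W -> hit
N -> hit
W -> hit
N -> hit
W -> hit
H -> fault, evict N, frames {W,F,H}
N -> fault, evict W, frames {F,H,N}
W -> fault, evict F, frames {H,N,W}
F -> fault, evict H, frames {N,W,F}
N -> hit
F -> hit
N -> hit
F -> hit
Hits: 11.

11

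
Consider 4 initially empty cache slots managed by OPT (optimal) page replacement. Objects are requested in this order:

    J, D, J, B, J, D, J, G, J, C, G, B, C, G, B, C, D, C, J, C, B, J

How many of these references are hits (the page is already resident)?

J → fault, frames {J}
D → fault, frames {J,D}
J → hit
B → fault, frames {J,D,B}
J → hit
D → hit
J → hit
G → fault, frames {J,D,B,G}
J → hit
C → fault, evict J, frames {D,B,G,C}
G → hit
B → hit
C → hit
G → hit
B → hit
C → hit
D → hit
C → hit
J → fault, evict G, frames {D,B,C,J}
C → hit
B → hit
J → hit
Hits: 16.

16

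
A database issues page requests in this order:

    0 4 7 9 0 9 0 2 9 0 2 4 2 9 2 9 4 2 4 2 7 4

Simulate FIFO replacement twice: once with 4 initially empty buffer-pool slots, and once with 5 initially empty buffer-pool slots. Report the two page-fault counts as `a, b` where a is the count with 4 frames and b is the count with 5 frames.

4 frames: F F F F . . . F . F . F . . . . . . . . F . → 8 faults.
5 frames: F F F F . . . F . . . . . . . . . . . . . . → 5 faults.
5 < 8: adding a frame reduced faults, as is typical.

8, 5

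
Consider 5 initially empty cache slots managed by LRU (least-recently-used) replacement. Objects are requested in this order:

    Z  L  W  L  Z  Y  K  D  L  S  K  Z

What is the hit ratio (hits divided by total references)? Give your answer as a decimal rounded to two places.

Z -> fault, frames (Z)
L -> fault, frames (Z L)
W -> fault, frames (Z L W)
L -> hit
Z -> hit
Y -> fault, frames (W L Z Y)
K -> fault, frames (W L Z Y K)
D -> fault, evict W, frames (L Z Y K D)
L -> hit
S -> fault, evict Z, frames (Y K D L S)
K -> hit
Z -> fault, evict Y, frames (D L S K Z)
Hits: 4 of 12 references → 4/12 = 0.3333.

0.33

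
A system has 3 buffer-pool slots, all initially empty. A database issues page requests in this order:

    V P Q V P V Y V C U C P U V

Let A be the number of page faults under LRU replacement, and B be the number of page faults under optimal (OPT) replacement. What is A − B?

1

Under LRU: F F F . . . F . F F . F . F → 8 faults.
Under OPT: F F F . . . F . F F . . . F → 7 faults.
A − B = 8 − 7 = 1.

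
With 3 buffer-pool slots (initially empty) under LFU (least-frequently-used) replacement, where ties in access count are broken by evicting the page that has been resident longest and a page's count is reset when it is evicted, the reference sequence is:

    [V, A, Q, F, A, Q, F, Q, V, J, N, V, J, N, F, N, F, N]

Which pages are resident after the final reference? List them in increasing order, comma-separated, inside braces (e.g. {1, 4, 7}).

V → fault, frames {V}
A → fault, frames {V,A}
Q → fault, frames {V,A,Q}
F → fault, evict V, frames {A,Q,F}
A → hit
Q → hit
F → hit
Q → hit
V → fault, evict A, frames {Q,F,V}
J → fault, evict V, frames {Q,F,J}
N → fault, evict J, frames {Q,F,N}
V → fault, evict N, frames {Q,F,V}
J → fault, evict V, frames {Q,F,J}
N → fault, evict J, frames {Q,F,N}
F → hit
N → hit
F → hit
N → hit

{F, N, Q}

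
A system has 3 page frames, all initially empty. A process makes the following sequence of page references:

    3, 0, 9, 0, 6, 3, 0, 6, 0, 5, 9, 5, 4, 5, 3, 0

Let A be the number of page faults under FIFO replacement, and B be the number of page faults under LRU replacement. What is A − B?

Under FIFO: F F F . F F F . . F F . F . F F → 11 faults.
Under LRU: F F F . F F . . . F F . F . F F → 10 faults.
A − B = 11 − 10 = 1.

1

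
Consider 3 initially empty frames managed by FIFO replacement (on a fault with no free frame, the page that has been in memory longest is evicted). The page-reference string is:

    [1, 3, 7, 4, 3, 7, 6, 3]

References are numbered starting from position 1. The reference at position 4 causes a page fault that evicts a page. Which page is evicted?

1

pos 1: 1 -> fault, frames (1)
pos 2: 3 -> fault, frames (1 3)
pos 3: 7 -> fault, frames (1 3 7)
pos 4: 4 -> fault, evict 1, frames (3 7 4)
At position 4, page 1 is evicted.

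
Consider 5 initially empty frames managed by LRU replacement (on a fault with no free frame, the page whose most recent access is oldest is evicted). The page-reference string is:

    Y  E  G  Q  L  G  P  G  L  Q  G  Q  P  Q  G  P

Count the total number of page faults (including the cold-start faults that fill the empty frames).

Y: fault, frames [Y]
E: fault, frames [Y, E]
G: fault, frames [Y, E, G]
Q: fault, frames [Y, E, G, Q]
L: fault, frames [Y, E, G, Q, L]
G: hit
P: fault, evict Y, frames [E, Q, L, G, P]
G: hit
L: hit
Q: hit
G: hit
Q: hit
P: hit
Q: hit
G: hit
P: hit
Page faults: 6.

6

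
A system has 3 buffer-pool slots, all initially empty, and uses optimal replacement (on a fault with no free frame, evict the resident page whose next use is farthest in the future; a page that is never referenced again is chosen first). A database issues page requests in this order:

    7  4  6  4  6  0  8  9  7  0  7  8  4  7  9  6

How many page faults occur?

9

7 -> miss, frames {7}
4 -> miss, frames {7,4}
6 -> miss, frames {7,4,6}
4 -> hit
6 -> hit
0 -> miss, evict 6, frames {7,4,0}
8 -> miss, evict 4, frames {7,0,8}
9 -> miss, evict 8, frames {7,0,9}
7 -> hit
0 -> hit
7 -> hit
8 -> miss, evict 0, frames {7,9,8}
4 -> miss, evict 8, frames {7,9,4}
7 -> hit
9 -> hit
6 -> miss, evict 4, frames {7,9,6}
Page faults: 9.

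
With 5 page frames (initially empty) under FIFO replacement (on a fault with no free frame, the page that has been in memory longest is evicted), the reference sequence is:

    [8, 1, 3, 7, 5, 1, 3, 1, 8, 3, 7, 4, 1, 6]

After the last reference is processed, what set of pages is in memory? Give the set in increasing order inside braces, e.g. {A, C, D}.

{3, 4, 5, 6, 7}

8 -> fault, frames (8)
1 -> fault, frames (8 1)
3 -> fault, frames (8 1 3)
7 -> fault, frames (8 1 3 7)
5 -> fault, frames (8 1 3 7 5)
1 -> hit
3 -> hit
1 -> hit
8 -> hit
3 -> hit
7 -> hit
4 -> fault, evict 8, frames (1 3 7 5 4)
1 -> hit
6 -> fault, evict 1, frames (3 7 5 4 6)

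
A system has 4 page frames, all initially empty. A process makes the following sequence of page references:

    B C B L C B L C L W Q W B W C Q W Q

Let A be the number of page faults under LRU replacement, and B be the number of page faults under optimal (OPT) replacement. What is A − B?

2

Under LRU: F F . F . . . . . F F . F . F . . . → 7 faults.
Under OPT: F F . F . . . . . F F . . . . . . . → 5 faults.
A − B = 7 − 5 = 2.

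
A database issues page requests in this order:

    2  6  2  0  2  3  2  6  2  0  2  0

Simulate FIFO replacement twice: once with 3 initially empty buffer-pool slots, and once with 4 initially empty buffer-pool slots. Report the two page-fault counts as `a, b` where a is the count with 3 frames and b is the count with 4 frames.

3 frames: F F . F . F F F . F . . → 7 faults.
4 frames: F F . F . F . . . . . . → 4 faults.
4 < 7: adding a frame reduced faults, as is typical.

7, 4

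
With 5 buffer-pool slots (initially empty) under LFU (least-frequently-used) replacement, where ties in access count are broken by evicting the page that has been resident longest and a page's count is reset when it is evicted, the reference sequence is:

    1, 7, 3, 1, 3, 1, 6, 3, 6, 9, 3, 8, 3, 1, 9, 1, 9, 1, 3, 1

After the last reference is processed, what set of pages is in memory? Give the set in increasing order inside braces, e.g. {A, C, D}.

{1, 3, 6, 8, 9}

1 → fault, frames {1}
7 → fault, frames {1,7}
3 → fault, frames {1,7,3}
1 → hit
3 → hit
1 → hit
6 → fault, frames {1,7,3,6}
3 → hit
6 → hit
9 → fault, frames {1,7,3,6,9}
3 → hit
8 → fault, evict 7, frames {1,3,6,9,8}
3 → hit
1 → hit
9 → hit
1 → hit
9 → hit
1 → hit
3 → hit
1 → hit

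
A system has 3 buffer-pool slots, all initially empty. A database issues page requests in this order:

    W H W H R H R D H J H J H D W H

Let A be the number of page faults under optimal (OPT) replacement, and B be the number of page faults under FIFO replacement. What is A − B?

-1

Under OPT: F F . . F . . F . F . . . . F . → 6 faults.
Under FIFO: F F . . F . . F . F F . . . F . → 7 faults.
A − B = 6 − 7 = -1.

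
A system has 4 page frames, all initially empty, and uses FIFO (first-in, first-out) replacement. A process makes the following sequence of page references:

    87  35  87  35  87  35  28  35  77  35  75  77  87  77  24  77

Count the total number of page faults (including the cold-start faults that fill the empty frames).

7

87 -> miss, frames (87)
35 -> miss, frames (87 35)
87 -> hit
35 -> hit
87 -> hit
35 -> hit
28 -> miss, frames (87 35 28)
35 -> hit
77 -> miss, frames (87 35 28 77)
35 -> hit
75 -> miss, evict 87, frames (35 28 77 75)
77 -> hit
87 -> miss, evict 35, frames (28 77 75 87)
77 -> hit
24 -> miss, evict 28, frames (77 75 87 24)
77 -> hit
Page faults: 7.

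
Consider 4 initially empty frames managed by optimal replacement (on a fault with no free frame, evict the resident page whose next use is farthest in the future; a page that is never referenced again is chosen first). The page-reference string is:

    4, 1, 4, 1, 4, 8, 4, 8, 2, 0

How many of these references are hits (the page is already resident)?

5

4 → miss, frames (4)
1 → miss, frames (4 1)
4 → hit
1 → hit
4 → hit
8 → miss, frames (4 1 8)
4 → hit
8 → hit
2 → miss, frames (4 1 8 2)
0 → miss, evict 2, frames (4 1 8 0)
Hits: 5.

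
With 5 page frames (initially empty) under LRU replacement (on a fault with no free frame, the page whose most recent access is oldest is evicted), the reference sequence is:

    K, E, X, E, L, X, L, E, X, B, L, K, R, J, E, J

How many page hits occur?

K: miss, frames [K]
E: miss, frames [K, E]
X: miss, frames [K, E, X]
E: hit
L: miss, frames [K, X, E, L]
X: hit
L: hit
E: hit
X: hit
B: miss, frames [K, L, E, X, B]
L: hit
K: hit
R: miss, evict E, frames [X, B, L, K, R]
J: miss, evict X, frames [B, L, K, R, J]
E: miss, evict B, frames [L, K, R, J, E]
J: hit
Hits: 8.

8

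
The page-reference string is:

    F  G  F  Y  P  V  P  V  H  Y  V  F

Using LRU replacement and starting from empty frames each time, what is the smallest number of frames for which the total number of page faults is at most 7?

4

f=1: 12 faults
f=2: 9 faults
f=3: 8 faults
f=4: 7 faults
f=5: 6 faults
f=6: 6 faults
Smallest f with faults ≤ 7 is 4.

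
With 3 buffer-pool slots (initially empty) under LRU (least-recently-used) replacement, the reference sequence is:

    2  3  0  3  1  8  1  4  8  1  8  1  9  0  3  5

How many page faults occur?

10

2 -> fault, frames (2)
3 -> fault, frames (2 3)
0 -> fault, frames (2 3 0)
3 -> hit
1 -> fault, evict 2, frames (0 3 1)
8 -> fault, evict 0, frames (3 1 8)
1 -> hit
4 -> fault, evict 3, frames (8 1 4)
8 -> hit
1 -> hit
8 -> hit
1 -> hit
9 -> fault, evict 4, frames (8 1 9)
0 -> fault, evict 8, frames (1 9 0)
3 -> fault, evict 1, frames (9 0 3)
5 -> fault, evict 9, frames (0 3 5)
Page faults: 10.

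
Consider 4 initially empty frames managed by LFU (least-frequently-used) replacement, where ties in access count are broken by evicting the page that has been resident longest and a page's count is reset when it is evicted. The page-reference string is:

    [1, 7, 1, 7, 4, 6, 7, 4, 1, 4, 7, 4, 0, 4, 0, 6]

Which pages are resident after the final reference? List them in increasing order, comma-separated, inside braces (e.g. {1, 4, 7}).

1: miss, frames {1}
7: miss, frames {1,7}
1: hit
7: hit
4: miss, frames {1,7,4}
6: miss, frames {1,7,4,6}
7: hit
4: hit
1: hit
4: hit
7: hit
4: hit
0: miss, evict 6, frames {1,7,4,0}
4: hit
0: hit
6: miss, evict 0, frames {1,7,4,6}

{1, 4, 6, 7}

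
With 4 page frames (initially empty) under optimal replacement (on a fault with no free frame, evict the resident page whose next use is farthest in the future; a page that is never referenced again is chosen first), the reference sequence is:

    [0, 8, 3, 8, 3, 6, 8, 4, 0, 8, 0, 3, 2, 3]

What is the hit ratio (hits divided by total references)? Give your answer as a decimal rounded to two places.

0.57

0 -> miss, frames {0}
8 -> miss, frames {0,8}
3 -> miss, frames {0,8,3}
8 -> hit
3 -> hit
6 -> miss, frames {0,8,3,6}
8 -> hit
4 -> miss, evict 6, frames {0,8,3,4}
0 -> hit
8 -> hit
0 -> hit
3 -> hit
2 -> miss, evict 4, frames {0,8,3,2}
3 -> hit
Hits: 8 of 14 references → 8/14 = 0.5714.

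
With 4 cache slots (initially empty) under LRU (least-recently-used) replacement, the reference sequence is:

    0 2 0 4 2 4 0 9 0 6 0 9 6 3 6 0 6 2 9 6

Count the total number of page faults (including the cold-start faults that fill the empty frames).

0 -> fault, frames (0)
2 -> fault, frames (0 2)
0 -> hit
4 -> fault, frames (2 0 4)
2 -> hit
4 -> hit
0 -> hit
9 -> fault, frames (2 4 0 9)
0 -> hit
6 -> fault, evict 2, frames (4 9 0 6)
0 -> hit
9 -> hit
6 -> hit
3 -> fault, evict 4, frames (0 9 6 3)
6 -> hit
0 -> hit
6 -> hit
2 -> fault, evict 9, frames (3 0 6 2)
9 -> fault, evict 3, frames (0 6 2 9)
6 -> hit
Page faults: 8.

8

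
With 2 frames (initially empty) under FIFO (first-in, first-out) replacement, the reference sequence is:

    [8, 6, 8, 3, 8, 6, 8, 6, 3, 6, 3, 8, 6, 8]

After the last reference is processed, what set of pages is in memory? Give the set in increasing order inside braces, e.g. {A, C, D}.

8: fault, frames (8)
6: fault, frames (8 6)
8: hit
3: fault, evict 8, frames (6 3)
8: fault, evict 6, frames (3 8)
6: fault, evict 3, frames (8 6)
8: hit
6: hit
3: fault, evict 8, frames (6 3)
6: hit
3: hit
8: fault, evict 6, frames (3 8)
6: fault, evict 3, frames (8 6)
8: hit

{6, 8}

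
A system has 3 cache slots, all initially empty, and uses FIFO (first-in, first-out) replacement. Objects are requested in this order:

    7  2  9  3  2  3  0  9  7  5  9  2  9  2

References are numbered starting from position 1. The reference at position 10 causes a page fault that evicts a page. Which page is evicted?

3

pos 1: 7: miss, frames {7}
pos 2: 2: miss, frames {7,2}
pos 3: 9: miss, frames {7,2,9}
pos 4: 3: miss, evict 7, frames {2,9,3}
pos 5: 2: hit
pos 6: 3: hit
pos 7: 0: miss, evict 2, frames {9,3,0}
pos 8: 9: hit
pos 9: 7: miss, evict 9, frames {3,0,7}
pos 10: 5: miss, evict 3, frames {0,7,5}
At position 10, page 3 is evicted.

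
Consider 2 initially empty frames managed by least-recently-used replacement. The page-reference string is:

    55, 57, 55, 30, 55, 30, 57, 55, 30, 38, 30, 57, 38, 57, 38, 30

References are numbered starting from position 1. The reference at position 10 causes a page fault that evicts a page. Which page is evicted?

pos 1: 55 → fault, frames [55]
pos 2: 57 → fault, frames [55, 57]
pos 3: 55 → hit
pos 4: 30 → fault, evict 57, frames [55, 30]
pos 5: 55 → hit
pos 6: 30 → hit
pos 7: 57 → fault, evict 55, frames [30, 57]
pos 8: 55 → fault, evict 30, frames [57, 55]
pos 9: 30 → fault, evict 57, frames [55, 30]
pos 10: 38 → fault, evict 55, frames [30, 38]
At position 10, page 55 is evicted.

55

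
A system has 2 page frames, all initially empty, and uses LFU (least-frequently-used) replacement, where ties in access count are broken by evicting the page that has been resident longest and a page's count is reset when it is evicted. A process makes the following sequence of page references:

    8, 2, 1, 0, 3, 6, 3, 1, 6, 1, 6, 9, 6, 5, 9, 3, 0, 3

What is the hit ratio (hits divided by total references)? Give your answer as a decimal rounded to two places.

0.17

8 -> miss, frames [8]
2 -> miss, frames [8, 2]
1 -> miss, evict 8, frames [2, 1]
0 -> miss, evict 2, frames [1, 0]
3 -> miss, evict 1, frames [0, 3]
6 -> miss, evict 0, frames [3, 6]
3 -> hit
1 -> miss, evict 6, frames [3, 1]
6 -> miss, evict 1, frames [3, 6]
1 -> miss, evict 6, frames [3, 1]
6 -> miss, evict 1, frames [3, 6]
9 -> miss, evict 6, frames [3, 9]
6 -> miss, evict 9, frames [3, 6]
5 -> miss, evict 6, frames [3, 5]
9 -> miss, evict 5, frames [3, 9]
3 -> hit
0 -> miss, evict 9, frames [3, 0]
3 -> hit
Hits: 3 of 18 references → 3/18 = 0.1667.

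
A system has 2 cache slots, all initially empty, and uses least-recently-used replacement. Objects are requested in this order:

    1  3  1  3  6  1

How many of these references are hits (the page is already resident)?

2

1 → miss, frames [1]
3 → miss, frames [1, 3]
1 → hit
3 → hit
6 → miss, evict 1, frames [3, 6]
1 → miss, evict 3, frames [6, 1]
Hits: 2.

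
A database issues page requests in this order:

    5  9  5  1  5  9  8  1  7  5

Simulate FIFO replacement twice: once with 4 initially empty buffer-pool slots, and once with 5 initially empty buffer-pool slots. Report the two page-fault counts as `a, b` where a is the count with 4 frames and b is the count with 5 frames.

4 frames: F F . F . . F . F F → 6 faults.
5 frames: F F . F . . F . F . → 5 faults.
5 < 6: adding a frame reduced faults, as is typical.

6, 5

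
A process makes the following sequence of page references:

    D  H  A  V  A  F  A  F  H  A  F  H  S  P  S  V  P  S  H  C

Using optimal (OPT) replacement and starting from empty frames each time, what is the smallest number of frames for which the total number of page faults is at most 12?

3

f=1: 20 faults
f=2: 13 faults
f=3: 10 faults
f=4: 8 faults
f=5: 8 faults
f=6: 8 faults
f=7: 8 faults
f=8: 8 faults
Smallest f with faults ≤ 12 is 3.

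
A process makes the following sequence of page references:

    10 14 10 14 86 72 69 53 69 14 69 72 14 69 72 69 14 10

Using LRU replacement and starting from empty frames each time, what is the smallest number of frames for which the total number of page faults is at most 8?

4

f=1: 18 faults
f=2: 13 faults
f=3: 9 faults
f=4: 8 faults
f=5: 7 faults
f=6: 6 faults
Smallest f with faults ≤ 8 is 4.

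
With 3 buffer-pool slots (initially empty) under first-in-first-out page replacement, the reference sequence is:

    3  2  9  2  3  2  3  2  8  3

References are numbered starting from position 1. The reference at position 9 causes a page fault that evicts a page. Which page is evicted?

3

pos 1: 3: miss, frames {3}
pos 2: 2: miss, frames {3,2}
pos 3: 9: miss, frames {3,2,9}
pos 4: 2: hit
pos 5: 3: hit
pos 6: 2: hit
pos 7: 3: hit
pos 8: 2: hit
pos 9: 8: miss, evict 3, frames {2,9,8}
At position 9, page 3 is evicted.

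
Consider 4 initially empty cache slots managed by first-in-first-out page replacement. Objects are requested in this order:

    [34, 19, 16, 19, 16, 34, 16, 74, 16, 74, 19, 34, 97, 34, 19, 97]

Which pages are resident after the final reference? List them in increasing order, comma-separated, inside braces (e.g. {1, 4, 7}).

34 → fault, frames [34]
19 → fault, frames [34, 19]
16 → fault, frames [34, 19, 16]
19 → hit
16 → hit
34 → hit
16 → hit
74 → fault, frames [34, 19, 16, 74]
16 → hit
74 → hit
19 → hit
34 → hit
97 → fault, evict 34, frames [19, 16, 74, 97]
34 → fault, evict 19, frames [16, 74, 97, 34]
19 → fault, evict 16, frames [74, 97, 34, 19]
97 → hit

{19, 34, 74, 97}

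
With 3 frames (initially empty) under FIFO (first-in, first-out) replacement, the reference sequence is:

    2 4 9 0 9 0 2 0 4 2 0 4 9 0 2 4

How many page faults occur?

2: miss, frames [2]
4: miss, frames [2, 4]
9: miss, frames [2, 4, 9]
0: miss, evict 2, frames [4, 9, 0]
9: hit
0: hit
2: miss, evict 4, frames [9, 0, 2]
0: hit
4: miss, evict 9, frames [0, 2, 4]
2: hit
0: hit
4: hit
9: miss, evict 0, frames [2, 4, 9]
0: miss, evict 2, frames [4, 9, 0]
2: miss, evict 4, frames [9, 0, 2]
4: miss, evict 9, frames [0, 2, 4]
Page faults: 10.

10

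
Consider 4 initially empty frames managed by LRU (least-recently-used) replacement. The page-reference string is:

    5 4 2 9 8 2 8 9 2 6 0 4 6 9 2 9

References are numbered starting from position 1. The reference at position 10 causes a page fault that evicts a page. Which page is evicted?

4

pos 1: 5 -> miss, frames (5)
pos 2: 4 -> miss, frames (5 4)
pos 3: 2 -> miss, frames (5 4 2)
pos 4: 9 -> miss, frames (5 4 2 9)
pos 5: 8 -> miss, evict 5, frames (4 2 9 8)
pos 6: 2 -> hit
pos 7: 8 -> hit
pos 8: 9 -> hit
pos 9: 2 -> hit
pos 10: 6 -> miss, evict 4, frames (8 9 2 6)
At position 10, page 4 is evicted.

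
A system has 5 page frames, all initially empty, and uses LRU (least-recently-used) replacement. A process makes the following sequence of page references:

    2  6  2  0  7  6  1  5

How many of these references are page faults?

2: miss, frames {2}
6: miss, frames {2,6}
2: hit
0: miss, frames {6,2,0}
7: miss, frames {6,2,0,7}
6: hit
1: miss, frames {2,0,7,6,1}
5: miss, evict 2, frames {0,7,6,1,5}
Page faults: 6.

6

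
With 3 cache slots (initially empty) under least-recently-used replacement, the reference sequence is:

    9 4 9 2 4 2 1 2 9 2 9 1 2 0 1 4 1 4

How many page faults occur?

7

9 → miss, frames [9]
4 → miss, frames [9, 4]
9 → hit
2 → miss, frames [4, 9, 2]
4 → hit
2 → hit
1 → miss, evict 9, frames [4, 2, 1]
2 → hit
9 → miss, evict 4, frames [1, 2, 9]
2 → hit
9 → hit
1 → hit
2 → hit
0 → miss, evict 9, frames [1, 2, 0]
1 → hit
4 → miss, evict 2, frames [0, 1, 4]
1 → hit
4 → hit
Page faults: 7.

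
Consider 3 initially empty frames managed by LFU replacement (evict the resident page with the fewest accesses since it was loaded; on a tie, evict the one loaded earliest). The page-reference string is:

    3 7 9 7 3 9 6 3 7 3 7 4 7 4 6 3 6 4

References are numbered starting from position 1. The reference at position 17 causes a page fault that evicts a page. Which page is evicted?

3

pos 1: 3 -> miss, frames [3]
pos 2: 7 -> miss, frames [3, 7]
pos 3: 9 -> miss, frames [3, 7, 9]
pos 4: 7 -> hit
pos 5: 3 -> hit
pos 6: 9 -> hit
pos 7: 6 -> miss, evict 3, frames [7, 9, 6]
pos 8: 3 -> miss, evict 6, frames [7, 9, 3]
pos 9: 7 -> hit
pos 10: 3 -> hit
pos 11: 7 -> hit
pos 12: 4 -> miss, evict 9, frames [7, 3, 4]
pos 13: 7 -> hit
pos 14: 4 -> hit
pos 15: 6 -> miss, evict 3, frames [7, 4, 6]
pos 16: 3 -> miss, evict 6, frames [7, 4, 3]
pos 17: 6 -> miss, evict 3, frames [7, 4, 6]
At position 17, page 3 is evicted.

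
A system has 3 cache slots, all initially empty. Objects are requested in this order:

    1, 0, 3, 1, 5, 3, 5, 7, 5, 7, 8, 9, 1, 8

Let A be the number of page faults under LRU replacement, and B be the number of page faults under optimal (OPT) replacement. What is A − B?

1

Under LRU: F F F . F . . F . . F F F . → 8 faults.
Under OPT: F F F . F . . F . . F F . . → 7 faults.
A − B = 8 − 7 = 1.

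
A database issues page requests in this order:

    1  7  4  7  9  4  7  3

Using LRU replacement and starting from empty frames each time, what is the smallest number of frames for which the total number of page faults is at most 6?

3

f=1: 8 faults
f=2: 7 faults
f=3: 5 faults
f=4: 5 faults
f=5: 5 faults
Smallest f with faults ≤ 6 is 3.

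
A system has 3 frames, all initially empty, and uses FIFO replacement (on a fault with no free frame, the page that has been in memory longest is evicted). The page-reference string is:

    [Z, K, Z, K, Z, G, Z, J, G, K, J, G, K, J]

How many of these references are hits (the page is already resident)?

10

Z: fault, frames [Z]
K: fault, frames [Z, K]
Z: hit
K: hit
Z: hit
G: fault, frames [Z, K, G]
Z: hit
J: fault, evict Z, frames [K, G, J]
G: hit
K: hit
J: hit
G: hit
K: hit
J: hit
Hits: 10.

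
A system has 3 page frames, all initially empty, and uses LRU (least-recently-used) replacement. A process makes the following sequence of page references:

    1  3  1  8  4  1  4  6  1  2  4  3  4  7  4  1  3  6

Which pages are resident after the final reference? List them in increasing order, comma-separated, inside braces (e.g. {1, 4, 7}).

{1, 3, 6}

1: miss, frames {1}
3: miss, frames {1,3}
1: hit
8: miss, frames {3,1,8}
4: miss, evict 3, frames {1,8,4}
1: hit
4: hit
6: miss, evict 8, frames {1,4,6}
1: hit
2: miss, evict 4, frames {6,1,2}
4: miss, evict 6, frames {1,2,4}
3: miss, evict 1, frames {2,4,3}
4: hit
7: miss, evict 2, frames {3,4,7}
4: hit
1: miss, evict 3, frames {7,4,1}
3: miss, evict 7, frames {4,1,3}
6: miss, evict 4, frames {1,3,6}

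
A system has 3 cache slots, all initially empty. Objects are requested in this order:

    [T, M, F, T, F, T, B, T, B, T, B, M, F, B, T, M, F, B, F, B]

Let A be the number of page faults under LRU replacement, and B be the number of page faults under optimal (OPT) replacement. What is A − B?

4

Under LRU: F F F . . . F . . . . F F . F F F F . . → 10 faults.
Under OPT: F F F . . . F . . . . . F . . F . . . . → 6 faults.
A − B = 10 − 6 = 4.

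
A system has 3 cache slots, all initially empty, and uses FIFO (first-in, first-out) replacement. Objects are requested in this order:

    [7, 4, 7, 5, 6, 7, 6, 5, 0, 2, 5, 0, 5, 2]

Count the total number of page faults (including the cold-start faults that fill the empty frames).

8

7 → fault, frames {7}
4 → fault, frames {7,4}
7 → hit
5 → fault, frames {7,4,5}
6 → fault, evict 7, frames {4,5,6}
7 → fault, evict 4, frames {5,6,7}
6 → hit
5 → hit
0 → fault, evict 5, frames {6,7,0}
2 → fault, evict 6, frames {7,0,2}
5 → fault, evict 7, frames {0,2,5}
0 → hit
5 → hit
2 → hit
Page faults: 8.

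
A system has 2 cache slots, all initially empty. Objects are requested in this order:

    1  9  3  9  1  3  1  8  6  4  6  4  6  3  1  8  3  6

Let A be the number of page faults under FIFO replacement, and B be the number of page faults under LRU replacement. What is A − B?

-1

Under FIFO: F F F . F . . F F F . . . F F F F F → 12 faults.
Under LRU: F F F . F F . F F F . . . F F F F F → 13 faults.
A − B = 12 − 13 = -1.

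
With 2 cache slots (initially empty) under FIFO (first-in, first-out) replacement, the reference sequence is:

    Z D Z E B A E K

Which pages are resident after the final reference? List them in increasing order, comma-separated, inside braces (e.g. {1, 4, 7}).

Z → fault, frames {Z}
D → fault, frames {Z,D}
Z → hit
E → fault, evict Z, frames {D,E}
B → fault, evict D, frames {E,B}
A → fault, evict E, frames {B,A}
E → fault, evict B, frames {A,E}
K → fault, evict A, frames {E,K}

{E, K}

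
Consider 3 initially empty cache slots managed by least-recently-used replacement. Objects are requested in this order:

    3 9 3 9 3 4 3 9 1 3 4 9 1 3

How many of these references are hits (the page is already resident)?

3 → miss, frames (3)
9 → miss, frames (3 9)
3 → hit
9 → hit
3 → hit
4 → miss, frames (9 3 4)
3 → hit
9 → hit
1 → miss, evict 4, frames (3 9 1)
3 → hit
4 → miss, evict 9, frames (1 3 4)
9 → miss, evict 1, frames (3 4 9)
1 → miss, evict 3, frames (4 9 1)
3 → miss, evict 4, frames (9 1 3)
Hits: 6.

6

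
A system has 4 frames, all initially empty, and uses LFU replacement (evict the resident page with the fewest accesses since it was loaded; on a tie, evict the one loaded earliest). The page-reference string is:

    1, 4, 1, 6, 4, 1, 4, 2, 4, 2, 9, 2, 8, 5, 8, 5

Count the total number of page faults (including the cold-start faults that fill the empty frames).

1 → miss, frames (1)
4 → miss, frames (1 4)
1 → hit
6 → miss, frames (1 4 6)
4 → hit
1 → hit
4 → hit
2 → miss, frames (1 4 6 2)
4 → hit
2 → hit
9 → miss, evict 6, frames (1 4 2 9)
2 → hit
8 → miss, evict 9, frames (1 4 2 8)
5 → miss, evict 8, frames (1 4 2 5)
8 → miss, evict 5, frames (1 4 2 8)
5 → miss, evict 8, frames (1 4 2 5)
Page faults: 9.

9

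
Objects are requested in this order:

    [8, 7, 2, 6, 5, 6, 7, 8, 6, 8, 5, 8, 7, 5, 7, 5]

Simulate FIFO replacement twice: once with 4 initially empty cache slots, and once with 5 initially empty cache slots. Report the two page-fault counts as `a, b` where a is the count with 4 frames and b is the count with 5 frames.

4 frames: F F F F F . . F . . . . F . . . → 7 faults.
5 frames: F F F F F . . . . . . . . . . . → 5 faults.
5 < 7: adding a frame reduced faults, as is typical.

7, 5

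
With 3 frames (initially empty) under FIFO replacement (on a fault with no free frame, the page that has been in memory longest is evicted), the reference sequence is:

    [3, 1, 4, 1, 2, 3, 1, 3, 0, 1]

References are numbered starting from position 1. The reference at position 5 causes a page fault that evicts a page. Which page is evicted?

pos 1: 3: miss, frames (3)
pos 2: 1: miss, frames (3 1)
pos 3: 4: miss, frames (3 1 4)
pos 4: 1: hit
pos 5: 2: miss, evict 3, frames (1 4 2)
At position 5, page 3 is evicted.

3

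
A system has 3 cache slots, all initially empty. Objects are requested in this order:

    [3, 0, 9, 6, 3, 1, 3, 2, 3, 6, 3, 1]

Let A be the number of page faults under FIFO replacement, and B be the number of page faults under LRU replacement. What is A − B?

1

Under FIFO: F F F F F F . F . F F F → 10 faults.
Under LRU: F F F F F F . F . F . F → 9 faults.
A − B = 10 − 9 = 1.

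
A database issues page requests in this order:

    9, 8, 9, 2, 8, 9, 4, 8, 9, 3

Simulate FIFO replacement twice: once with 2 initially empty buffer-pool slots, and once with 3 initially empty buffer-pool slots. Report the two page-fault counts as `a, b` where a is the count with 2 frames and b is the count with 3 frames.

8, 6

2 frames: F F . F . F F F F F → 8 faults.
3 frames: F F . F . . F . F F → 6 faults.
6 < 8: adding a frame reduced faults, as is typical.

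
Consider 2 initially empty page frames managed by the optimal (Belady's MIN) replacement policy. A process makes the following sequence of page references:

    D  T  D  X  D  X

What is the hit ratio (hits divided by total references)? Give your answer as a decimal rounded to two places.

D -> fault, frames [D]
T -> fault, frames [D, T]
D -> hit
X -> fault, evict T, frames [D, X]
D -> hit
X -> hit
Hits: 3 of 6 references → 3/6 = 0.5000.

0.50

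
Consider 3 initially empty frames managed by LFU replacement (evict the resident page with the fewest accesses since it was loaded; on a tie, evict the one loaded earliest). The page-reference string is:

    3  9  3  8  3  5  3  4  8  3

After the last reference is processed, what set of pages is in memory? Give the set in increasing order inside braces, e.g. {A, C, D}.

3 → fault, frames [3]
9 → fault, frames [3, 9]
3 → hit
8 → fault, frames [3, 9, 8]
3 → hit
5 → fault, evict 9, frames [3, 8, 5]
3 → hit
4 → fault, evict 8, frames [3, 5, 4]
8 → fault, evict 5, frames [3, 4, 8]
3 → hit

{3, 4, 8}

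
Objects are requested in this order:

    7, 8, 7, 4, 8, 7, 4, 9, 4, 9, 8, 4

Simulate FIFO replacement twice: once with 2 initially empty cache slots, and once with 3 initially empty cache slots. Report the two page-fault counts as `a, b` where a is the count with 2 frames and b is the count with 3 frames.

2 frames: F F . F . F . F F . F . → 7 faults.
3 frames: F F . F . . . F . . . . → 4 faults.
4 < 7: adding a frame reduced faults, as is typical.

7, 4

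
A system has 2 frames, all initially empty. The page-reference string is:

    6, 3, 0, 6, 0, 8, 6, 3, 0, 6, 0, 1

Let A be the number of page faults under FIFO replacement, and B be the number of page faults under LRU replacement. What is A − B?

Under FIFO: F F F F . F . F F F . F → 9 faults.
Under LRU: F F F F . F F F F F . F → 10 faults.
A − B = 9 − 10 = -1.

-1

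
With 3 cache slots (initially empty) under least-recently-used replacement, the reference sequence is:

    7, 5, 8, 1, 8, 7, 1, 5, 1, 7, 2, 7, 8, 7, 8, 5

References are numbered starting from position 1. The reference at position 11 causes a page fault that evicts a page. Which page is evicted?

5

pos 1: 7 -> fault, frames [7]
pos 2: 5 -> fault, frames [7, 5]
pos 3: 8 -> fault, frames [7, 5, 8]
pos 4: 1 -> fault, evict 7, frames [5, 8, 1]
pos 5: 8 -> hit
pos 6: 7 -> fault, evict 5, frames [1, 8, 7]
pos 7: 1 -> hit
pos 8: 5 -> fault, evict 8, frames [7, 1, 5]
pos 9: 1 -> hit
pos 10: 7 -> hit
pos 11: 2 -> fault, evict 5, frames [1, 7, 2]
At position 11, page 5 is evicted.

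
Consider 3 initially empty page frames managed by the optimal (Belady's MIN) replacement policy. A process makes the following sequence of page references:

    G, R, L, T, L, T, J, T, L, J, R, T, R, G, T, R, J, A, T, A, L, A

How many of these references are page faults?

G: fault, frames (G)
R: fault, frames (G R)
L: fault, frames (G R L)
T: fault, evict G, frames (R L T)
L: hit
T: hit
J: fault, evict R, frames (L T J)
T: hit
L: hit
J: hit
R: fault, evict L, frames (T J R)
T: hit
R: hit
G: fault, evict J, frames (T R G)
T: hit
R: hit
J: fault, evict G, frames (T R J)
A: fault, evict J, frames (T R A)
T: hit
A: hit
L: fault, evict R, frames (T A L)
A: hit
Page faults: 10.

10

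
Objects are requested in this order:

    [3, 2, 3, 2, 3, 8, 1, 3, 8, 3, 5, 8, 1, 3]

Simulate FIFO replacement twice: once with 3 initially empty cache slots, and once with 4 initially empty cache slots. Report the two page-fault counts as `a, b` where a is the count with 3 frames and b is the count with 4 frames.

9, 6

3 frames: F F . . . F F F . . F F F F → 9 faults.
4 frames: F F . . . F F . . . F . . F → 6 faults.
6 < 9: adding a frame reduced faults, as is typical.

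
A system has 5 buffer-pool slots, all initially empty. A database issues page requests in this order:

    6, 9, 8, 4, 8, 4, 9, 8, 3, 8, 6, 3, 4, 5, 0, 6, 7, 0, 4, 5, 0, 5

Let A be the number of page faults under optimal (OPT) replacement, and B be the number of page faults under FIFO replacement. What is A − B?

-2

Under OPT: F F F F . . . . F . . . . F F . F . . . . . → 8 faults.
Under FIFO: F F F F . . . . F . . . . F F F F . F . . . → 10 faults.
A − B = 8 − 10 = -2.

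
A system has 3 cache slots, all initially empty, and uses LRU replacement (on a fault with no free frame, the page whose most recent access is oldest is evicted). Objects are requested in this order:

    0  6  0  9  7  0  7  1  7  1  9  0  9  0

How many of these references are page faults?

7

0: fault, frames (0)
6: fault, frames (0 6)
0: hit
9: fault, frames (6 0 9)
7: fault, evict 6, frames (0 9 7)
0: hit
7: hit
1: fault, evict 9, frames (0 7 1)
7: hit
1: hit
9: fault, evict 0, frames (7 1 9)
0: fault, evict 7, frames (1 9 0)
9: hit
0: hit
Page faults: 7.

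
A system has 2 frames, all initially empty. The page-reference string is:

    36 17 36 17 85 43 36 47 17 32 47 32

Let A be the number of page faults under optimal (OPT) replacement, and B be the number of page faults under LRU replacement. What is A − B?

-2

Under OPT: F F . . F F . F F F . . → 7 faults.
Under LRU: F F . . F F F F F F F . → 9 faults.
A − B = 7 − 9 = -2.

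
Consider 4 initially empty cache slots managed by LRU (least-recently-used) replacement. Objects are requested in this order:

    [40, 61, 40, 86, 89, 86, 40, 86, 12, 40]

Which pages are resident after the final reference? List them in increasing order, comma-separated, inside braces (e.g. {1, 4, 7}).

{12, 40, 86, 89}

40 → miss, frames [40]
61 → miss, frames [40, 61]
40 → hit
86 → miss, frames [61, 40, 86]
89 → miss, frames [61, 40, 86, 89]
86 → hit
40 → hit
86 → hit
12 → miss, evict 61, frames [89, 40, 86, 12]
40 → hit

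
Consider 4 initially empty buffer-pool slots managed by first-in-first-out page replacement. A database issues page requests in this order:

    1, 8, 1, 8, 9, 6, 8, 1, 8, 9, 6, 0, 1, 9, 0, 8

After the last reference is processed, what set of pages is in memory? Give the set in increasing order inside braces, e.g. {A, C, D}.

1 -> fault, frames {1}
8 -> fault, frames {1,8}
1 -> hit
8 -> hit
9 -> fault, frames {1,8,9}
6 -> fault, frames {1,8,9,6}
8 -> hit
1 -> hit
8 -> hit
9 -> hit
6 -> hit
0 -> fault, evict 1, frames {8,9,6,0}
1 -> fault, evict 8, frames {9,6,0,1}
9 -> hit
0 -> hit
8 -> fault, evict 9, frames {6,0,1,8}

{0, 1, 6, 8}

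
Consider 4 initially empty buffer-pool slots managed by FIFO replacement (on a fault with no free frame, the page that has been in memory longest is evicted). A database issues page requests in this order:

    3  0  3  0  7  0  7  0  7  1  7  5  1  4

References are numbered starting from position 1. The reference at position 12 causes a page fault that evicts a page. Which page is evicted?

pos 1: 3: fault, frames [3]
pos 2: 0: fault, frames [3, 0]
pos 3: 3: hit
pos 4: 0: hit
pos 5: 7: fault, frames [3, 0, 7]
pos 6: 0: hit
pos 7: 7: hit
pos 8: 0: hit
pos 9: 7: hit
pos 10: 1: fault, frames [3, 0, 7, 1]
pos 11: 7: hit
pos 12: 5: fault, evict 3, frames [0, 7, 1, 5]
At position 12, page 3 is evicted.

3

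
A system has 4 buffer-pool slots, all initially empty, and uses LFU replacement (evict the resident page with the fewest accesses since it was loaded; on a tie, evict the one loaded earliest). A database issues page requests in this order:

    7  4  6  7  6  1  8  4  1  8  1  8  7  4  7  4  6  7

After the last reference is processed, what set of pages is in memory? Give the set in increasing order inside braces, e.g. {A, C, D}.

7 -> miss, frames {7}
4 -> miss, frames {7,4}
6 -> miss, frames {7,4,6}
7 -> hit
6 -> hit
1 -> miss, frames {7,4,6,1}
8 -> miss, evict 4, frames {7,6,1,8}
4 -> miss, evict 1, frames {7,6,8,4}
1 -> miss, evict 8, frames {7,6,4,1}
8 -> miss, evict 4, frames {7,6,1,8}
1 -> hit
8 -> hit
7 -> hit
4 -> miss, evict 6, frames {7,1,8,4}
7 -> hit
4 -> hit
6 -> miss, evict 1, frames {7,8,4,6}
7 -> hit

{4, 6, 7, 8}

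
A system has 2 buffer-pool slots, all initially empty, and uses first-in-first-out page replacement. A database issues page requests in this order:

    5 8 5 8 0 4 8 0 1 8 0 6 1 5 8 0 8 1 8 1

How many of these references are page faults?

16

5 -> fault, frames (5)
8 -> fault, frames (5 8)
5 -> hit
8 -> hit
0 -> fault, evict 5, frames (8 0)
4 -> fault, evict 8, frames (0 4)
8 -> fault, evict 0, frames (4 8)
0 -> fault, evict 4, frames (8 0)
1 -> fault, evict 8, frames (0 1)
8 -> fault, evict 0, frames (1 8)
0 -> fault, evict 1, frames (8 0)
6 -> fault, evict 8, frames (0 6)
1 -> fault, evict 0, frames (6 1)
5 -> fault, evict 6, frames (1 5)
8 -> fault, evict 1, frames (5 8)
0 -> fault, evict 5, frames (8 0)
8 -> hit
1 -> fault, evict 8, frames (0 1)
8 -> fault, evict 0, frames (1 8)
1 -> hit
Page faults: 16.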